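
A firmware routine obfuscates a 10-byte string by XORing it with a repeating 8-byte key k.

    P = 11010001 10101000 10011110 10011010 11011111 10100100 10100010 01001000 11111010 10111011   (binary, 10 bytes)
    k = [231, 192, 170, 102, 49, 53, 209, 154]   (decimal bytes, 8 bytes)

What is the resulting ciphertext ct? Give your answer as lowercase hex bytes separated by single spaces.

The 8-byte key repeats, so the effective keystream is e7 c0 aa 66 31 35 d1 9a e7 c0.
byte 0: 11010001 xor 11100111 = 00110110
byte 1: 10101000 xor 11000000 = 01101000
byte 2: 10011110 xor 10101010 = 00110100
byte 3: 10011010 xor 01100110 = 11111100
byte 4: 11011111 xor 00110001 = 11101110
byte 5: 10100100 xor 00110101 = 10010001
byte 6: 10100010 xor 11010001 = 01110011
byte 7: 01001000 xor 10011010 = 11010010
byte 8: 11111010 xor 11100111 = 00011101
byte 9: 10111011 xor 11000000 = 01111011

36 68 34 fc ee 91 73 d2 1d 7b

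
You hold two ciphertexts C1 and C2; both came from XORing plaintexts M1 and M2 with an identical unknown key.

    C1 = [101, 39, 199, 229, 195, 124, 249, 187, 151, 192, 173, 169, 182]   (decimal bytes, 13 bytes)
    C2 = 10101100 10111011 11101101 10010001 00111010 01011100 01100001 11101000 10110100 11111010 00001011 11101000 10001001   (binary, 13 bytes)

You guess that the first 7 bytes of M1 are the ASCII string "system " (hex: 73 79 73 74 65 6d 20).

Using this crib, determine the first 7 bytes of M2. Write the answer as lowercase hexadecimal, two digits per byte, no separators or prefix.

First, C1 ⊕ C2 = (M1 ⊕ K) ⊕ (M2 ⊕ K) = M1 ⊕ M2, so the key drops out. Then M2 = (M1 ⊕ M2) ⊕ M1 over the first 7 bytes.
byte 0: (65 ⊕ ac) ⊕ 73 = c9 ⊕ 73 = ba
byte 1: (27 ⊕ bb) ⊕ 79 = 9c ⊕ 79 = e5
byte 2: (c7 ⊕ ed) ⊕ 73 = 2a ⊕ 73 = 59
byte 3: (e5 ⊕ 91) ⊕ 74 = 74 ⊕ 74 = 00
byte 4: (c3 ⊕ 3a) ⊕ 65 = f9 ⊕ 65 = 9c
byte 5: (7c ⊕ 5c) ⊕ 6d = 20 ⊕ 6d = 4d
byte 6: (f9 ⊕ 61) ⊕ 20 = 98 ⊕ 20 = b8

bae559009c4db8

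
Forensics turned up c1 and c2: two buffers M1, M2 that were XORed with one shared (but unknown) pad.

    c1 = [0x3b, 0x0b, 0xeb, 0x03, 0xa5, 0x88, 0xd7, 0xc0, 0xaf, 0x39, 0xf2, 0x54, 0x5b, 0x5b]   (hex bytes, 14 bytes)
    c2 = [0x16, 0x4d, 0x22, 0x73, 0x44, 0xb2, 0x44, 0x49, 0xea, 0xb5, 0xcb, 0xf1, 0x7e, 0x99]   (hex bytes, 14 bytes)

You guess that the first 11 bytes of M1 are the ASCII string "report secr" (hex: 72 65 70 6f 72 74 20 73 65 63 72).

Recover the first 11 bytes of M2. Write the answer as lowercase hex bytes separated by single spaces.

5f 23 b9 1f 93 4e b3 fa 20 ef 4b

First, c1 ⊕ c2 = (M1 ⊕ K) ⊕ (M2 ⊕ K) = M1 ⊕ M2, so the key drops out. Then M2 = (M1 ⊕ M2) ⊕ M1 over the first 11 bytes.
byte 0: (3b XOR 16) XOR 72 = 2d XOR 72 = 5f
byte 1: (0b XOR 4d) XOR 65 = 46 XOR 65 = 23
byte 2: (eb XOR 22) XOR 70 = c9 XOR 70 = b9
byte 3: (03 XOR 73) XOR 6f = 70 XOR 6f = 1f
byte 4: (a5 XOR 44) XOR 72 = e1 XOR 72 = 93
byte 5: (88 XOR b2) XOR 74 = 3a XOR 74 = 4e
byte 6: (d7 XOR 44) XOR 20 = 93 XOR 20 = b3
byte 7: (c0 XOR 49) XOR 73 = 89 XOR 73 = fa
byte 8: (af XOR ea) XOR 65 = 45 XOR 65 = 20
byte 9: (39 XOR b5) XOR 63 = 8c XOR 63 = ef
byte 10: (f2 XOR cb) XOR 72 = 39 XOR 72 = 4b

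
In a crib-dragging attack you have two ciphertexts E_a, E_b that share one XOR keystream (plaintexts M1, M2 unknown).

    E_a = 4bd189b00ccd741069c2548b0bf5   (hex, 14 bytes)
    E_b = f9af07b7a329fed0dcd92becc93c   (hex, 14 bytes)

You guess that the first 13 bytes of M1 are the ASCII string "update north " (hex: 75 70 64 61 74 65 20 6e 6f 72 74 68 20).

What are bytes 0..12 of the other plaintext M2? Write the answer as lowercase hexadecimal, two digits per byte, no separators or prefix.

c70eea66db81aaaeda690b0fe2

First, E_a ⊕ E_b = (M1 ⊕ K) ⊕ (M2 ⊕ K) = M1 ⊕ M2, so the key drops out. Then M2 = (M1 ⊕ M2) ⊕ M1 over the first 13 bytes.
byte 0: (4b ⊕ f9) ⊕ 75 = b2 ⊕ 75 = c7
byte 1: (d1 ⊕ af) ⊕ 70 = 7e ⊕ 70 = 0e
byte 2: (89 ⊕ 07) ⊕ 64 = 8e ⊕ 64 = ea
byte 3: (b0 ⊕ b7) ⊕ 61 = 07 ⊕ 61 = 66
byte 4: (0c ⊕ a3) ⊕ 74 = af ⊕ 74 = db
byte 5: (cd ⊕ 29) ⊕ 65 = e4 ⊕ 65 = 81
byte 6: (74 ⊕ fe) ⊕ 20 = 8a ⊕ 20 = aa
byte 7: (10 ⊕ d0) ⊕ 6e = c0 ⊕ 6e = ae
byte 8: (69 ⊕ dc) ⊕ 6f = b5 ⊕ 6f = da
byte 9: (c2 ⊕ d9) ⊕ 72 = 1b ⊕ 72 = 69
byte 10: (54 ⊕ 2b) ⊕ 74 = 7f ⊕ 74 = 0b
byte 11: (8b ⊕ ec) ⊕ 68 = 67 ⊕ 68 = 0f
byte 12: (0b ⊕ c9) ⊕ 20 = c2 ⊕ 20 = e2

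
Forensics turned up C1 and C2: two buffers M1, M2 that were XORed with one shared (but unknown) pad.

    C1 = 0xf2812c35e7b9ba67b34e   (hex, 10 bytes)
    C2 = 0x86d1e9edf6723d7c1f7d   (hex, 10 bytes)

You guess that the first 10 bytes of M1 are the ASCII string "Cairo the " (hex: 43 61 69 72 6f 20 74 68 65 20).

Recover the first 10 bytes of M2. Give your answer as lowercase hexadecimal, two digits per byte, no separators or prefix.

3731acaa7eebf373c913

First, C1 ⊕ C2 = (M1 ⊕ K) ⊕ (M2 ⊕ K) = M1 ⊕ M2, so the key drops out. Then M2 = (M1 ⊕ M2) ⊕ M1 over the first 10 bytes.
byte 0: (f2 XOR 86) XOR 43 = 74 XOR 43 = 37
byte 1: (81 XOR d1) XOR 61 = 50 XOR 61 = 31
byte 2: (2c XOR e9) XOR 69 = c5 XOR 69 = ac
byte 3: (35 XOR ed) XOR 72 = d8 XOR 72 = aa
byte 4: (e7 XOR f6) XOR 6f = 11 XOR 6f = 7e
byte 5: (b9 XOR 72) XOR 20 = cb XOR 20 = eb
byte 6: (ba XOR 3d) XOR 74 = 87 XOR 74 = f3
byte 7: (67 XOR 7c) XOR 68 = 1b XOR 68 = 73
byte 8: (b3 XOR 1f) XOR 65 = ac XOR 65 = c9
byte 9: (4e XOR 7d) XOR 20 = 33 XOR 20 = 13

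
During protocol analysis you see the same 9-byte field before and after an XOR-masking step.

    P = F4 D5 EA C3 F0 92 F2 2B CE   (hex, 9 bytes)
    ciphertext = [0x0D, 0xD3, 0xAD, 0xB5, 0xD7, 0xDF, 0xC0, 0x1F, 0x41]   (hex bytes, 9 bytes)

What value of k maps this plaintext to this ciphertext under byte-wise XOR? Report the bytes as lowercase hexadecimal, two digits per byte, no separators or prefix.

Since ciphertext = P ⊕ k, XORing both sides with P gives k = P ⊕ ciphertext.
byte 0: 244 xor  13 = 249
byte 1: 213 xor 211 =   6
byte 2: 234 xor 173 =  71
byte 3: 195 xor 181 = 118
byte 4: 240 xor 215 =  39
byte 5: 146 xor 223 =  77
byte 6: 242 xor 192 =  50
byte 7:  43 xor  31 =  52
byte 8: 206 xor  65 = 143

f9064776274d32348f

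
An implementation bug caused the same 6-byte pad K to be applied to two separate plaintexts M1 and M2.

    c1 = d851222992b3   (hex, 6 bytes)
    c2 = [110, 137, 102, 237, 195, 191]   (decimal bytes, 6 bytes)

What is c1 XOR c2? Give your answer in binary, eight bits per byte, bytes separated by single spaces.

10110110 11011000 01000100 11000100 01010001 00001100

c1 ⊕ c2 = (M1 ⊕ K) ⊕ (M2 ⊕ K) = M1 ⊕ M2 — the shared key cancels under XOR.
byte 0: d8 ^ 6e = b6
byte 1: 51 ^ 89 = d8
byte 2: 22 ^ 66 = 44
byte 3: 29 ^ ed = c4
byte 4: 92 ^ c3 = 51
byte 5: b3 ^ bf = 0c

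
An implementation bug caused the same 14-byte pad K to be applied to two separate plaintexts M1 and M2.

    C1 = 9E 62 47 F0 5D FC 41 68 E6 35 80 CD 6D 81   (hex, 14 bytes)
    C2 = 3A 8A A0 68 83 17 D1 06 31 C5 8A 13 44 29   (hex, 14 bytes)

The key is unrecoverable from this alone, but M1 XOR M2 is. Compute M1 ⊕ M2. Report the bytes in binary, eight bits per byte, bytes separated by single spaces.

C1 ⊕ C2 = (M1 ⊕ K) ⊕ (M2 ⊕ K) = M1 ⊕ M2 — the shared key cancels under XOR.
158 ^  58 = 164
 98 ^ 138 = 232
 71 ^ 160 = 231
240 ^ 104 = 152
 93 ^ 131 = 222
252 ^  23 = 235
 65 ^ 209 = 144
104 ^   6 = 110
230 ^  49 = 215
 53 ^ 197 = 240
128 ^ 138 =  10
205 ^  19 = 222
109 ^  68 =  41
129 ^  41 = 168

10100100 11101000 11100111 10011000 11011110 11101011 10010000 01101110 11010111 11110000 00001010 11011110 00101001 10101000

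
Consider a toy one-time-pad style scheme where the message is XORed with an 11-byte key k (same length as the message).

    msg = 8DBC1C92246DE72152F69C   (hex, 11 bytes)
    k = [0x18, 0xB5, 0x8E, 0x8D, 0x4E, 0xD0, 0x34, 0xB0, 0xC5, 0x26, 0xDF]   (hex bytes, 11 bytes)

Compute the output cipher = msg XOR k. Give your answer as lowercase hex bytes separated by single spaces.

XOR is its own inverse, so applying the key byte-wise gives the result directly.
byte 0: 10001101 XOR 00011000 = 10010101
byte 1: 10111100 XOR 10110101 = 00001001
byte 2: 00011100 XOR 10001110 = 10010010
byte 3: 10010010 XOR 10001101 = 00011111
byte 4: 00100100 XOR 01001110 = 01101010
byte 5: 01101101 XOR 11010000 = 10111101
byte 6: 11100111 XOR 00110100 = 11010011
byte 7: 00100001 XOR 10110000 = 10010001
byte 8: 01010010 XOR 11000101 = 10010111
byte 9: 11110110 XOR 00100110 = 11010000
byte 10: 10011100 XOR 11011111 = 01000011

95 09 92 1f 6a bd d3 91 97 d0 43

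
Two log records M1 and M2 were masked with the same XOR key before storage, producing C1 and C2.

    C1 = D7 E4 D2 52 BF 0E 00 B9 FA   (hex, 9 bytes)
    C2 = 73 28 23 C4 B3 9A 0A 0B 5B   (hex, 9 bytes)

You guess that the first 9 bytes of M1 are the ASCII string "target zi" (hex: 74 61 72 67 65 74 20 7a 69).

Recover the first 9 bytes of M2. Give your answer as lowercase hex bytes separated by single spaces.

d0 ad 83 f1 69 e0 2a c8 c8

First, C1 ⊕ C2 = (M1 ⊕ K) ⊕ (M2 ⊕ K) = M1 ⊕ M2, so the key drops out. Then M2 = (M1 ⊕ M2) ⊕ M1 over the first 9 bytes.
byte 0: (d7 XOR 73) XOR 74 = a4 XOR 74 = d0
byte 1: (e4 XOR 28) XOR 61 = cc XOR 61 = ad
byte 2: (d2 XOR 23) XOR 72 = f1 XOR 72 = 83
byte 3: (52 XOR c4) XOR 67 = 96 XOR 67 = f1
byte 4: (bf XOR b3) XOR 65 = 0c XOR 65 = 69
byte 5: (0e XOR 9a) XOR 74 = 94 XOR 74 = e0
byte 6: (00 XOR 0a) XOR 20 = 0a XOR 20 = 2a
byte 7: (b9 XOR 0b) XOR 7a = b2 XOR 7a = c8
byte 8: (fa XOR 5b) XOR 69 = a1 XOR 69 = c8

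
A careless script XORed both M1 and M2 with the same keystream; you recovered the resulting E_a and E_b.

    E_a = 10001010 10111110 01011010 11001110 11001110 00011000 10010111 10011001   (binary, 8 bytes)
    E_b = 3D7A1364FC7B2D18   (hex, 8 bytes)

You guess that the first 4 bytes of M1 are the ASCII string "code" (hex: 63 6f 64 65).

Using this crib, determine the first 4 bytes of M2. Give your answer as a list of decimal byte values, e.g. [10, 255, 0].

First, E_a ⊕ E_b = (M1 ⊕ K) ⊕ (M2 ⊕ K) = M1 ⊕ M2, so the key drops out. Then M2 = (M1 ⊕ M2) ⊕ M1 over the first 4 bytes.
byte 0: (8a ⊕ 3d) ⊕ 63 = b7 ⊕ 63 = d4
byte 1: (be ⊕ 7a) ⊕ 6f = c4 ⊕ 6f = ab
byte 2: (5a ⊕ 13) ⊕ 64 = 49 ⊕ 64 = 2d
byte 3: (ce ⊕ 64) ⊕ 65 = aa ⊕ 65 = cf

[212, 171, 45, 207]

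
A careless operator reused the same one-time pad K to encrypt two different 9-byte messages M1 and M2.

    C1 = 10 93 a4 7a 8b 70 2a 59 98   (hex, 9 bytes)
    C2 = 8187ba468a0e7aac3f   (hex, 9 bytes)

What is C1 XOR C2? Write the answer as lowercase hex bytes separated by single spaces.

91 14 1e 3c 01 7e 50 f5 a7

C1 ⊕ C2 = (M1 ⊕ K) ⊕ (M2 ⊕ K) = M1 ⊕ M2 — the shared key cancels under XOR.
 16 ^ 129 = 145
147 ^ 135 =  20
164 ^ 186 =  30
122 ^  70 =  60
139 ^ 138 =   1
112 ^  14 = 126
 42 ^ 122 =  80
 89 ^ 172 = 245
152 ^  63 = 167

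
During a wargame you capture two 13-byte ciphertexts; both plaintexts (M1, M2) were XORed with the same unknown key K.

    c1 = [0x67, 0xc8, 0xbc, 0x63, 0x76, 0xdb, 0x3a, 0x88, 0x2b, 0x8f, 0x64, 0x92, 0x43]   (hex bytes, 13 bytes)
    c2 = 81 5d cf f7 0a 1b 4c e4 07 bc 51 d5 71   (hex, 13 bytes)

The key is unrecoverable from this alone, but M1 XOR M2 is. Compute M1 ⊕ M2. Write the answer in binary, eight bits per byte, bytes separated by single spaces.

c1 ⊕ c2 = (M1 ⊕ K) ⊕ (M2 ⊕ K) = M1 ⊕ M2 — the shared key cancels under XOR.
01100111 XOR 10000001 = 11100110
11001000 XOR 01011101 = 10010101
10111100 XOR 11001111 = 01110011
01100011 XOR 11110111 = 10010100
01110110 XOR 00001010 = 01111100
11011011 XOR 00011011 = 11000000
00111010 XOR 01001100 = 01110110
10001000 XOR 11100100 = 01101100
00101011 XOR 00000111 = 00101100
10001111 XOR 10111100 = 00110011
01100100 XOR 01010001 = 00110101
10010010 XOR 11010101 = 01000111
01000011 XOR 01110001 = 00110010

11100110 10010101 01110011 10010100 01111100 11000000 01110110 01101100 00101100 00110011 00110101 01000111 00110010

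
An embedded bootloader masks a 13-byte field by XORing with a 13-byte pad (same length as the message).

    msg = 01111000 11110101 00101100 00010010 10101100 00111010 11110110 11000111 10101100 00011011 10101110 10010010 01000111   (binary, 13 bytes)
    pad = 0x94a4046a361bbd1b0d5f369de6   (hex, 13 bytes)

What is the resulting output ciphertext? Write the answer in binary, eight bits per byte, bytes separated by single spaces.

XOR is its own inverse, so applying the key byte-wise gives the result directly.
120 XOR 148 = 236
245 XOR 164 =  81
 44 XOR   4 =  40
 18 XOR 106 = 120
172 XOR  54 = 154
 58 XOR  27 =  33
246 XOR 189 =  75
199 XOR  27 = 220
172 XOR  13 = 161
 27 XOR  95 =  68
174 XOR  54 = 152
146 XOR 157 =  15
 71 XOR 230 = 161

11101100 01010001 00101000 01111000 10011010 00100001 01001011 11011100 10100001 01000100 10011000 00001111 10100001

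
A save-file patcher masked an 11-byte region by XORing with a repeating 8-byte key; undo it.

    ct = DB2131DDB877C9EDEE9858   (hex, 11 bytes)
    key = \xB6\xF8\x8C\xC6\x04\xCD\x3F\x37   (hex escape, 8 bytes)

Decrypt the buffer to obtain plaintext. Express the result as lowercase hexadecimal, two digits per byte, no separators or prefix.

The 8-byte key repeats, so the effective keystream is b6 f8 8c c6 04 cd 3f 37 b6 f8 8c.
byte 0: 219 ^ 182 = 109
byte 1:  33 ^ 248 = 217
byte 2:  49 ^ 140 = 189
byte 3: 221 ^ 198 =  27
byte 4: 184 ^   4 = 188
byte 5: 119 ^ 205 = 186
byte 6: 201 ^  63 = 246
byte 7: 237 ^  55 = 218
byte 8: 238 ^ 182 =  88
byte 9: 152 ^ 248 =  96
byte 10:  88 ^ 140 = 212

6dd9bd1bbcbaf6da5860d4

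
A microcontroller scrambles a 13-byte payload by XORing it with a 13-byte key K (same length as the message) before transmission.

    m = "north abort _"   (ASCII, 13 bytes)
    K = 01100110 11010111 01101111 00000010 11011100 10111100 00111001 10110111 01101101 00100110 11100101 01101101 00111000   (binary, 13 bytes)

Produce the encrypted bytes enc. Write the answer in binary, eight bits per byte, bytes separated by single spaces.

01101110 ⊕ 01100110 = 00001000
01101111 ⊕ 11010111 = 10111000
01110010 ⊕ 01101111 = 00011101
01110100 ⊕ 00000010 = 01110110
01101000 ⊕ 11011100 = 10110100
00100000 ⊕ 10111100 = 10011100
01100001 ⊕ 00111001 = 01011000
01100010 ⊕ 10110111 = 11010101
01101111 ⊕ 01101101 = 00000010
01110010 ⊕ 00100110 = 01010100
01110100 ⊕ 11100101 = 10010001
00100000 ⊕ 01101101 = 01001101
01011111 ⊕ 00111000 = 01100111

00001000 10111000 00011101 01110110 10110100 10011100 01011000 11010101 00000010 01010100 10010001 01001101 01100111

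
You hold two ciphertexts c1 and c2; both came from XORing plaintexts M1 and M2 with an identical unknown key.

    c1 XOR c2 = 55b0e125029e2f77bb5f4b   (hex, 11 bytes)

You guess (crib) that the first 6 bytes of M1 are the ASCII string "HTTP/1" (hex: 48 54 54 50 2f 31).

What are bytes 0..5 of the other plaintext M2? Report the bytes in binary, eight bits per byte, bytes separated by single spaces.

Since c1 ⊕ c2 = M1 ⊕ M2, XORing with the guessed M1 bytes yields the corresponding M2 bytes: M2 = (c1 ⊕ c2) ⊕ M1.
byte 0: 55 XOR 48 = 1d
byte 1: b0 XOR 54 = e4
byte 2: e1 XOR 54 = b5
byte 3: 25 XOR 50 = 75
byte 4: 02 XOR 2f = 2d
byte 5: 9e XOR 31 = af

00011101 11100100 10110101 01110101 00101101 10101111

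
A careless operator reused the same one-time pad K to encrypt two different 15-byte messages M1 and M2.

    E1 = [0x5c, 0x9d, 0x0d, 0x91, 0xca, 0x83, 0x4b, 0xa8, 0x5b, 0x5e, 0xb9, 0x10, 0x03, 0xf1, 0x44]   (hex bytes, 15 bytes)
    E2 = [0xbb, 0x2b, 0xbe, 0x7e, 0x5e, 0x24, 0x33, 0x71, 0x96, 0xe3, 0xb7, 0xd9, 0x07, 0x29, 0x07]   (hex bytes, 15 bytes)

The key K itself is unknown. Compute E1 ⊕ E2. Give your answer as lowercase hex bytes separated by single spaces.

e7 b6 b3 ef 94 a7 78 d9 cd bd 0e c9 04 d8 43

E1 ⊕ E2 = (M1 ⊕ K) ⊕ (M2 ⊕ K) = M1 ⊕ M2 — the shared key cancels under XOR.
byte 0: 5c xor bb = e7
byte 1: 9d xor 2b = b6
byte 2: 0d xor be = b3
byte 3: 91 xor 7e = ef
byte 4: ca xor 5e = 94
byte 5: 83 xor 24 = a7
byte 6: 4b xor 33 = 78
byte 7: a8 xor 71 = d9
byte 8: 5b xor 96 = cd
byte 9: 5e xor e3 = bd
byte 10: b9 xor b7 = 0e
byte 11: 10 xor d9 = c9
byte 12: 03 xor 07 = 04
byte 13: f1 xor 29 = d8
byte 14: 44 xor 07 = 43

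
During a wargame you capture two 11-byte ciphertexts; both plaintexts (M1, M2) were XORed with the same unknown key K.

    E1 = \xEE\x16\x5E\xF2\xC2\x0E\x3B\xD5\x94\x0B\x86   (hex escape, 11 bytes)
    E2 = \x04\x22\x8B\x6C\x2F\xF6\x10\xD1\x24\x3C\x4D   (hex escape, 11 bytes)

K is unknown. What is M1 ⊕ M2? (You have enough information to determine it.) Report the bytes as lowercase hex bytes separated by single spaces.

E1 ⊕ E2 = (M1 ⊕ K) ⊕ (M2 ⊕ K) = M1 ⊕ M2 — the shared key cancels under XOR.
ee ^ 04 = ea
16 ^ 22 = 34
5e ^ 8b = d5
f2 ^ 6c = 9e
c2 ^ 2f = ed
0e ^ f6 = f8
3b ^ 10 = 2b
d5 ^ d1 = 04
94 ^ 24 = b0
0b ^ 3c = 37
86 ^ 4d = cb

ea 34 d5 9e ed f8 2b 04 b0 37 cb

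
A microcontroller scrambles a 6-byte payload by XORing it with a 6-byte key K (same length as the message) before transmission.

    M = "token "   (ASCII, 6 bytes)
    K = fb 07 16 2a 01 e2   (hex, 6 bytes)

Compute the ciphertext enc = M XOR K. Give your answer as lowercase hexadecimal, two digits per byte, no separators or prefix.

74 ^ fb = 8f
6f ^ 07 = 68
6b ^ 16 = 7d
65 ^ 2a = 4f
6e ^ 01 = 6f
20 ^ e2 = c2

8f687d4f6fc2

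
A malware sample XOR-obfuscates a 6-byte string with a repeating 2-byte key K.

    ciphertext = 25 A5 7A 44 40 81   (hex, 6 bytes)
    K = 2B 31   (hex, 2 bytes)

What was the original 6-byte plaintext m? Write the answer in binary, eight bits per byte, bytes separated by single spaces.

The 2-byte key repeats, so the effective keystream is 2b 31 2b 31 2b 31.
byte 0:  37 ⊕  43 =  14
byte 1: 165 ⊕  49 = 148
byte 2: 122 ⊕  43 =  81
byte 3:  68 ⊕  49 = 117
byte 4:  64 ⊕  43 = 107
byte 5: 129 ⊕  49 = 176

00001110 10010100 01010001 01110101 01101011 10110000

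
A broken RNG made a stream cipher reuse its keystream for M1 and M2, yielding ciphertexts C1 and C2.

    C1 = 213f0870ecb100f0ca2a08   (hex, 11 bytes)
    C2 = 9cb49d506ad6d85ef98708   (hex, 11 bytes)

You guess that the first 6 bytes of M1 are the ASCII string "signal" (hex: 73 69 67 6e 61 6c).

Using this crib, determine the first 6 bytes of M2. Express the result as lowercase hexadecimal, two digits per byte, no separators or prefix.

cee2f24ee70b

First, C1 ⊕ C2 = (M1 ⊕ K) ⊕ (M2 ⊕ K) = M1 ⊕ M2, so the key drops out. Then M2 = (M1 ⊕ M2) ⊕ M1 over the first 6 bytes.
byte 0: (21 XOR 9c) XOR 73 = bd XOR 73 = ce
byte 1: (3f XOR b4) XOR 69 = 8b XOR 69 = e2
byte 2: (08 XOR 9d) XOR 67 = 95 XOR 67 = f2
byte 3: (70 XOR 50) XOR 6e = 20 XOR 6e = 4e
byte 4: (ec XOR 6a) XOR 61 = 86 XOR 61 = e7
byte 5: (b1 XOR d6) XOR 6c = 67 XOR 6c = 0b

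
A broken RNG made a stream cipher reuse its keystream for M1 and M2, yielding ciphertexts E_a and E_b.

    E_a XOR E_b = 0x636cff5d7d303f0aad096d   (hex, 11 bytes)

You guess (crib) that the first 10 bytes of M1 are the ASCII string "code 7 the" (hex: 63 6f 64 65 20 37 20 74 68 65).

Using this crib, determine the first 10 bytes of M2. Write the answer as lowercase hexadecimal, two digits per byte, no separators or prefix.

00039b385d071f7ec56c

Since E_a ⊕ E_b = M1 ⊕ M2, XORing with the guessed M1 bytes yields the corresponding M2 bytes: M2 = (E_a ⊕ E_b) ⊕ M1.
63 ⊕ 63 = 00
6c ⊕ 6f = 03
ff ⊕ 64 = 9b
5d ⊕ 65 = 38
7d ⊕ 20 = 5d
30 ⊕ 37 = 07
3f ⊕ 20 = 1f
0a ⊕ 74 = 7e
ad ⊕ 68 = c5
09 ⊕ 65 = 6c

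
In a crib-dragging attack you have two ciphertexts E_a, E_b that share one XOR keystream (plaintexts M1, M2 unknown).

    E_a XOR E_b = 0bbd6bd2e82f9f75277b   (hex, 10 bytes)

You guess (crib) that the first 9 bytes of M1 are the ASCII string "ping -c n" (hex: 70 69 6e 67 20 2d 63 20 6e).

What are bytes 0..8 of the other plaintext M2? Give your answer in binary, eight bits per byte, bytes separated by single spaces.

01111011 11010100 00000101 10110101 11001000 00000010 11111100 01010101 01001001

Since E_a ⊕ E_b = M1 ⊕ M2, XORing with the guessed M1 bytes yields the corresponding M2 bytes: M2 = (E_a ⊕ E_b) ⊕ M1.
byte 0: 0b xor 70 = 7b
byte 1: bd xor 69 = d4
byte 2: 6b xor 6e = 05
byte 3: d2 xor 67 = b5
byte 4: e8 xor 20 = c8
byte 5: 2f xor 2d = 02
byte 6: 9f xor 63 = fc
byte 7: 75 xor 20 = 55
byte 8: 27 xor 6e = 49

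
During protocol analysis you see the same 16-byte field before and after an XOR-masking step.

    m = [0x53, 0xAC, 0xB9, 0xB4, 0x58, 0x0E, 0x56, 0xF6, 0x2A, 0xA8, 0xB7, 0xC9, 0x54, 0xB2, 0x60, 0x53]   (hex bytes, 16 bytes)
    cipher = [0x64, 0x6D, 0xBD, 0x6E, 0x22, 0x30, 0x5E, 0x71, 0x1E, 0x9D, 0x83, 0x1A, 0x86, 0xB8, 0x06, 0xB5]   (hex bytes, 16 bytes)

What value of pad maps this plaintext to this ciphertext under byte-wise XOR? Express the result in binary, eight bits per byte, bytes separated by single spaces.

00110111 11000001 00000100 11011010 01111010 00111110 00001000 10000111 00110100 00110101 00110100 11010011 11010010 00001010 01100110 11100110

Since cipher = m ⊕ pad, XORing both sides with m gives pad = m ⊕ cipher.
byte 0: 01010011 ⊕ 01100100 = 00110111
byte 1: 10101100 ⊕ 01101101 = 11000001
byte 2: 10111001 ⊕ 10111101 = 00000100
byte 3: 10110100 ⊕ 01101110 = 11011010
byte 4: 01011000 ⊕ 00100010 = 01111010
byte 5: 00001110 ⊕ 00110000 = 00111110
byte 6: 01010110 ⊕ 01011110 = 00001000
byte 7: 11110110 ⊕ 01110001 = 10000111
byte 8: 00101010 ⊕ 00011110 = 00110100
byte 9: 10101000 ⊕ 10011101 = 00110101
byte 10: 10110111 ⊕ 10000011 = 00110100
byte 11: 11001001 ⊕ 00011010 = 11010011
byte 12: 01010100 ⊕ 10000110 = 11010010
byte 13: 10110010 ⊕ 10111000 = 00001010
byte 14: 01100000 ⊕ 00000110 = 01100110
byte 15: 01010011 ⊕ 10110101 = 11100110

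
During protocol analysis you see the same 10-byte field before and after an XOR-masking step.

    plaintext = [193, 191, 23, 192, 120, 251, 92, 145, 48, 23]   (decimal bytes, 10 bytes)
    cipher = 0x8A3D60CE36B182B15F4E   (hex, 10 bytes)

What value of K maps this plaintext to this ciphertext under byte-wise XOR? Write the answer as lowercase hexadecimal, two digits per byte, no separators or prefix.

Since cipher = plaintext ⊕ K, XORing both sides with plaintext gives K = plaintext ⊕ cipher.
11000001 XOR 10001010 = 01001011
10111111 XOR 00111101 = 10000010
00010111 XOR 01100000 = 01110111
11000000 XOR 11001110 = 00001110
01111000 XOR 00110110 = 01001110
11111011 XOR 10110001 = 01001010
01011100 XOR 10000010 = 11011110
10010001 XOR 10110001 = 00100000
00110000 XOR 01011111 = 01101111
00010111 XOR 01001110 = 01011001

4b82770e4e4ade206f59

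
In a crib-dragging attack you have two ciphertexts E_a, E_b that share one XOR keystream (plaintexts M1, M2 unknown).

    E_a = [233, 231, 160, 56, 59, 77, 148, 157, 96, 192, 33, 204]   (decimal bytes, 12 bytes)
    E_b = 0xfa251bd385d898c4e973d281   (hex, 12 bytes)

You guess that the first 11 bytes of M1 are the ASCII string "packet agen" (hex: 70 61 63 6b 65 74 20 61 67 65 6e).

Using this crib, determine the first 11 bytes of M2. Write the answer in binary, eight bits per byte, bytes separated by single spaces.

First, E_a ⊕ E_b = (M1 ⊕ K) ⊕ (M2 ⊕ K) = M1 ⊕ M2, so the key drops out. Then M2 = (M1 ⊕ M2) ⊕ M1 over the first 11 bytes.
byte 0: (e9 XOR fa) XOR 70 = 13 XOR 70 = 63
byte 1: (e7 XOR 25) XOR 61 = c2 XOR 61 = a3
byte 2: (a0 XOR 1b) XOR 63 = bb XOR 63 = d8
byte 3: (38 XOR d3) XOR 6b = eb XOR 6b = 80
byte 4: (3b XOR 85) XOR 65 = be XOR 65 = db
byte 5: (4d XOR d8) XOR 74 = 95 XOR 74 = e1
byte 6: (94 XOR 98) XOR 20 = 0c XOR 20 = 2c
byte 7: (9d XOR c4) XOR 61 = 59 XOR 61 = 38
byte 8: (60 XOR e9) XOR 67 = 89 XOR 67 = ee
byte 9: (c0 XOR 73) XOR 65 = b3 XOR 65 = d6
byte 10: (21 XOR d2) XOR 6e = f3 XOR 6e = 9d

01100011 10100011 11011000 10000000 11011011 11100001 00101100 00111000 11101110 11010110 10011101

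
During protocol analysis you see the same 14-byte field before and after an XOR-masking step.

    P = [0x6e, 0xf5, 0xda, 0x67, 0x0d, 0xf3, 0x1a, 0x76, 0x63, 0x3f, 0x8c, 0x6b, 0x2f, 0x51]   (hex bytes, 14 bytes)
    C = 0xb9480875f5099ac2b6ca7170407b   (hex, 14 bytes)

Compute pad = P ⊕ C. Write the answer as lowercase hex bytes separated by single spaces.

Since C = P ⊕ pad, XORing both sides with P gives pad = P ⊕ C.
01101110 xor 10111001 = 11010111
11110101 xor 01001000 = 10111101
11011010 xor 00001000 = 11010010
01100111 xor 01110101 = 00010010
00001101 xor 11110101 = 11111000
11110011 xor 00001001 = 11111010
00011010 xor 10011010 = 10000000
01110110 xor 11000010 = 10110100
01100011 xor 10110110 = 11010101
00111111 xor 11001010 = 11110101
10001100 xor 01110001 = 11111101
01101011 xor 01110000 = 00011011
00101111 xor 01000000 = 01101111
01010001 xor 01111011 = 00101010

d7 bd d2 12 f8 fa 80 b4 d5 f5 fd 1b 6f 2a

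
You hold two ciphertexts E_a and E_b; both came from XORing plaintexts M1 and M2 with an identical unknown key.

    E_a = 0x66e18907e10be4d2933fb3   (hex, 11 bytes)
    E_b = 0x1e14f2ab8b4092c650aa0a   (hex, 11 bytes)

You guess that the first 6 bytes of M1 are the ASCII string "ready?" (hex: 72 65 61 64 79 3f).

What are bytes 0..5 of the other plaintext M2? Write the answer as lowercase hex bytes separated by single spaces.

0a 90 1a c8 13 74

First, E_a ⊕ E_b = (M1 ⊕ K) ⊕ (M2 ⊕ K) = M1 ⊕ M2, so the key drops out. Then M2 = (M1 ⊕ M2) ⊕ M1 over the first 6 bytes.
byte 0: (66 ^ 1e) ^ 72 = 78 ^ 72 = 0a
byte 1: (e1 ^ 14) ^ 65 = f5 ^ 65 = 90
byte 2: (89 ^ f2) ^ 61 = 7b ^ 61 = 1a
byte 3: (07 ^ ab) ^ 64 = ac ^ 64 = c8
byte 4: (e1 ^ 8b) ^ 79 = 6a ^ 79 = 13
byte 5: (0b ^ 40) ^ 3f = 4b ^ 3f = 74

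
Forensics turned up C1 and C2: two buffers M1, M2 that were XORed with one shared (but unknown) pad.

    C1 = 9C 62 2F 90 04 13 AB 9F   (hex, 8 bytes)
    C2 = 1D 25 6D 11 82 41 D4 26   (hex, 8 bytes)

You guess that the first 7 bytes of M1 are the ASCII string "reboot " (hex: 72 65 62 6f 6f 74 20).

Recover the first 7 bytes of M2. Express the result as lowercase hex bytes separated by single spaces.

f3 22 20 ee e9 26 5f

First, C1 ⊕ C2 = (M1 ⊕ K) ⊕ (M2 ⊕ K) = M1 ⊕ M2, so the key drops out. Then M2 = (M1 ⊕ M2) ⊕ M1 over the first 7 bytes.
byte 0: (9c ^ 1d) ^ 72 = 81 ^ 72 = f3
byte 1: (62 ^ 25) ^ 65 = 47 ^ 65 = 22
byte 2: (2f ^ 6d) ^ 62 = 42 ^ 62 = 20
byte 3: (90 ^ 11) ^ 6f = 81 ^ 6f = ee
byte 4: (04 ^ 82) ^ 6f = 86 ^ 6f = e9
byte 5: (13 ^ 41) ^ 74 = 52 ^ 74 = 26
byte 6: (ab ^ d4) ^ 20 = 7f ^ 20 = 5f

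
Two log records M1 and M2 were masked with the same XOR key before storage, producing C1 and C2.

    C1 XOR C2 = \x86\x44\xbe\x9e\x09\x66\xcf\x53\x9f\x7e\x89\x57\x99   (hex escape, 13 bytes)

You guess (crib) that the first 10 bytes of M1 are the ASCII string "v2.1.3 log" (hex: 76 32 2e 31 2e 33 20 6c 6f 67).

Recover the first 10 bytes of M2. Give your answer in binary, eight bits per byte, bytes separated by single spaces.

11110000 01110110 10010000 10101111 00100111 01010101 11101111 00111111 11110000 00011001

Since C1 ⊕ C2 = M1 ⊕ M2, XORing with the guessed M1 bytes yields the corresponding M2 bytes: M2 = (C1 ⊕ C2) ⊕ M1.
86 XOR 76 = f0
44 XOR 32 = 76
be XOR 2e = 90
9e XOR 31 = af
09 XOR 2e = 27
66 XOR 33 = 55
cf XOR 20 = ef
53 XOR 6c = 3f
9f XOR 6f = f0
7e XOR 67 = 19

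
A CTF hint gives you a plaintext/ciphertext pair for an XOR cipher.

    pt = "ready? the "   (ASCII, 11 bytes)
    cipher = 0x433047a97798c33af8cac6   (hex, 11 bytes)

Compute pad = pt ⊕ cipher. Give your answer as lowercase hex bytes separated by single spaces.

Since cipher = pt ⊕ pad, XORing both sides with pt gives pad = pt ⊕ cipher.
72 ^ 43 = 31
65 ^ 30 = 55
61 ^ 47 = 26
64 ^ a9 = cd
79 ^ 77 = 0e
3f ^ 98 = a7
20 ^ c3 = e3
74 ^ 3a = 4e
68 ^ f8 = 90
65 ^ ca = af
20 ^ c6 = e6

31 55 26 cd 0e a7 e3 4e 90 af e6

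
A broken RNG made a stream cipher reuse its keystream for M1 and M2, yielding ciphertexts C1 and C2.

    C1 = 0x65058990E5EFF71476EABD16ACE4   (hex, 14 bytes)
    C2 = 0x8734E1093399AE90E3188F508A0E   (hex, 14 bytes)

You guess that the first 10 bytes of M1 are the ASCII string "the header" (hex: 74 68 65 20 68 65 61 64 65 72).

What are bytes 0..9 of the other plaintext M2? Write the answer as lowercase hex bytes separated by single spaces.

First, C1 ⊕ C2 = (M1 ⊕ K) ⊕ (M2 ⊕ K) = M1 ⊕ M2, so the key drops out. Then M2 = (M1 ⊕ M2) ⊕ M1 over the first 10 bytes.
byte 0: (65 ^ 87) ^ 74 = e2 ^ 74 = 96
byte 1: (05 ^ 34) ^ 68 = 31 ^ 68 = 59
byte 2: (89 ^ e1) ^ 65 = 68 ^ 65 = 0d
byte 3: (90 ^ 09) ^ 20 = 99 ^ 20 = b9
byte 4: (e5 ^ 33) ^ 68 = d6 ^ 68 = be
byte 5: (ef ^ 99) ^ 65 = 76 ^ 65 = 13
byte 6: (f7 ^ ae) ^ 61 = 59 ^ 61 = 38
byte 7: (14 ^ 90) ^ 64 = 84 ^ 64 = e0
byte 8: (76 ^ e3) ^ 65 = 95 ^ 65 = f0
byte 9: (ea ^ 18) ^ 72 = f2 ^ 72 = 80

96 59 0d b9 be 13 38 e0 f0 80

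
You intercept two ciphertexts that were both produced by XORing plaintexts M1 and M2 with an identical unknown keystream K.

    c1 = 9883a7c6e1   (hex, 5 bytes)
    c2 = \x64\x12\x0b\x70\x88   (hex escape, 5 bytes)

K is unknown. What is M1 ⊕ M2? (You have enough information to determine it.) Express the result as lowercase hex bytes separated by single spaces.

c1 ⊕ c2 = (M1 ⊕ K) ⊕ (M2 ⊕ K) = M1 ⊕ M2 — the shared key cancels under XOR.
byte 0: 152 ^ 100 = 252
byte 1: 131 ^  18 = 145
byte 2: 167 ^  11 = 172
byte 3: 198 ^ 112 = 182
byte 4: 225 ^ 136 = 105

fc 91 ac b6 69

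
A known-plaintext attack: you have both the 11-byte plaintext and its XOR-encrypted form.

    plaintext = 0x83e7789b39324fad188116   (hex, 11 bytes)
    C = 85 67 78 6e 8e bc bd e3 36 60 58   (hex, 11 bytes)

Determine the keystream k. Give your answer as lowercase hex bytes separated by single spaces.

06 80 00 f5 b7 8e f2 4e 2e e1 4e

Since C = plaintext ⊕ k, XORing both sides with plaintext gives k = plaintext ⊕ C.
byte 0: 83 ⊕ 85 = 06
byte 1: e7 ⊕ 67 = 80
byte 2: 78 ⊕ 78 = 00
byte 3: 9b ⊕ 6e = f5
byte 4: 39 ⊕ 8e = b7
byte 5: 32 ⊕ bc = 8e
byte 6: 4f ⊕ bd = f2
byte 7: ad ⊕ e3 = 4e
byte 8: 18 ⊕ 36 = 2e
byte 9: 81 ⊕ 60 = e1
byte 10: 16 ⊕ 58 = 4e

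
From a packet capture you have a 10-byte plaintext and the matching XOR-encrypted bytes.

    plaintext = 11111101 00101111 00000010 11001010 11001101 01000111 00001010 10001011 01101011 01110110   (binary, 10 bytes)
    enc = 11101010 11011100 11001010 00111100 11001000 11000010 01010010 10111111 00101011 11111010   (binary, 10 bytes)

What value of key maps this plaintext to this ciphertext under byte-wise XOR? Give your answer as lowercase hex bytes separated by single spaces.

Since enc = plaintext ⊕ key, XORing both sides with plaintext gives key = plaintext ⊕ enc.
11111101 XOR 11101010 = 00010111
00101111 XOR 11011100 = 11110011
00000010 XOR 11001010 = 11001000
11001010 XOR 00111100 = 11110110
11001101 XOR 11001000 = 00000101
01000111 XOR 11000010 = 10000101
00001010 XOR 01010010 = 01011000
10001011 XOR 10111111 = 00110100
01101011 XOR 00101011 = 01000000
01110110 XOR 11111010 = 10001100

17 f3 c8 f6 05 85 58 34 40 8c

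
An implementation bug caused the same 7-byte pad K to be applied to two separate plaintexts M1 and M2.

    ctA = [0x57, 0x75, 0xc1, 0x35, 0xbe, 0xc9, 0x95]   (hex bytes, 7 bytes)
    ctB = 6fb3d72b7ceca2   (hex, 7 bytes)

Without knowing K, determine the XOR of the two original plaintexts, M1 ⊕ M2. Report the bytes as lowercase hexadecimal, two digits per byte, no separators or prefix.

ctA ⊕ ctB = (M1 ⊕ K) ⊕ (M2 ⊕ K) = M1 ⊕ M2 — the shared key cancels under XOR.
57 ^ 6f = 38
75 ^ b3 = c6
c1 ^ d7 = 16
35 ^ 2b = 1e
be ^ 7c = c2
c9 ^ ec = 25
95 ^ a2 = 37

38c6161ec22537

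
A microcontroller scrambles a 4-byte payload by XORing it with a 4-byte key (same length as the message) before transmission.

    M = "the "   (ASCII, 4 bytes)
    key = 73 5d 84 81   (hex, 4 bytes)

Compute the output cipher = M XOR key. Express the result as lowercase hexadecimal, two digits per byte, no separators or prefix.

0735e1a1

XOR is its own inverse, so applying the key byte-wise gives the result directly.
01110100 xor 01110011 = 00000111
01101000 xor 01011101 = 00110101
01100101 xor 10000100 = 11100001
00100000 xor 10000001 = 10100001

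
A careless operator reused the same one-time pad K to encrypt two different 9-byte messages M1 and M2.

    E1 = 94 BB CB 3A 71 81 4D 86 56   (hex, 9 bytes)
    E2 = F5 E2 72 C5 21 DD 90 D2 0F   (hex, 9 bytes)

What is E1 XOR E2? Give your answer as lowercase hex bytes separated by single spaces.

61 59 b9 ff 50 5c dd 54 59

E1 ⊕ E2 = (M1 ⊕ K) ⊕ (M2 ⊕ K) = M1 ⊕ M2 — the shared key cancels under XOR.
94 XOR f5 = 61
bb XOR e2 = 59
cb XOR 72 = b9
3a XOR c5 = ff
71 XOR 21 = 50
81 XOR dd = 5c
4d XOR 90 = dd
86 XOR d2 = 54
56 XOR 0f = 59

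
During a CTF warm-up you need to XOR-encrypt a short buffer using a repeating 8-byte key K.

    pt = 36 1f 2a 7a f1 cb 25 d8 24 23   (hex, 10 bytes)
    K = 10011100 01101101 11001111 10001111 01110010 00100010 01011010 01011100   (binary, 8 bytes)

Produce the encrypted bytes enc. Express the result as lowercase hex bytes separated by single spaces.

aa 72 e5 f5 83 e9 7f 84 b8 4e

The 8-byte key repeats, so the effective keystream is 9c 6d cf 8f 72 22 5a 5c 9c 6d.
byte 0: 36 ⊕ 9c = aa
byte 1: 1f ⊕ 6d = 72
byte 2: 2a ⊕ cf = e5
byte 3: 7a ⊕ 8f = f5
byte 4: f1 ⊕ 72 = 83
byte 5: cb ⊕ 22 = e9
byte 6: 25 ⊕ 5a = 7f
byte 7: d8 ⊕ 5c = 84
byte 8: 24 ⊕ 9c = b8
byte 9: 23 ⊕ 6d = 4e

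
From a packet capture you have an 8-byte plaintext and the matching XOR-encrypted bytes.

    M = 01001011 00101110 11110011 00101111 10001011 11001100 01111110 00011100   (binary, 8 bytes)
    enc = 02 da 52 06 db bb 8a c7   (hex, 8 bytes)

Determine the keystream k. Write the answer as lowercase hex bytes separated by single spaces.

Since enc = M ⊕ k, XORing both sides with M gives k = M ⊕ enc.
4b xor 02 = 49
2e xor da = f4
f3 xor 52 = a1
2f xor 06 = 29
8b xor db = 50
cc xor bb = 77
7e xor 8a = f4
1c xor c7 = db

49 f4 a1 29 50 77 f4 db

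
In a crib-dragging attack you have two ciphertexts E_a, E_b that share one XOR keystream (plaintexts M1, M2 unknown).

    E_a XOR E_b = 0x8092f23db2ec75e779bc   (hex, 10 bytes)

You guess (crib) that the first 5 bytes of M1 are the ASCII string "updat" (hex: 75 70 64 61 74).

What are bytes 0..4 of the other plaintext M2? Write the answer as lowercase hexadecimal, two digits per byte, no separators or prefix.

f5e2965cc6

Since E_a ⊕ E_b = M1 ⊕ M2, XORing with the guessed M1 bytes yields the corresponding M2 bytes: M2 = (E_a ⊕ E_b) ⊕ M1.
byte 0: 80 xor 75 = f5
byte 1: 92 xor 70 = e2
byte 2: f2 xor 64 = 96
byte 3: 3d xor 61 = 5c
byte 4: b2 xor 74 = c6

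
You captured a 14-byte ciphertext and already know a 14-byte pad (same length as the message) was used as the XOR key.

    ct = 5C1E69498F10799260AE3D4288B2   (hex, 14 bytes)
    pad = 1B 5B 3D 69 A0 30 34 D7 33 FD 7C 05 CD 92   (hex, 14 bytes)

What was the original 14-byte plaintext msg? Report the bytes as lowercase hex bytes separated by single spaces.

47 45 54 20 2f 20 4d 45 53 53 41 47 45 20

XOR is its own inverse, so applying the key byte-wise gives the result directly.
5c ^ 1b = 47
1e ^ 5b = 45
69 ^ 3d = 54
49 ^ 69 = 20
8f ^ a0 = 2f
10 ^ 30 = 20
79 ^ 34 = 4d
92 ^ d7 = 45
60 ^ 33 = 53
ae ^ fd = 53
3d ^ 7c = 41
42 ^ 05 = 47
88 ^ cd = 45
b2 ^ 92 = 20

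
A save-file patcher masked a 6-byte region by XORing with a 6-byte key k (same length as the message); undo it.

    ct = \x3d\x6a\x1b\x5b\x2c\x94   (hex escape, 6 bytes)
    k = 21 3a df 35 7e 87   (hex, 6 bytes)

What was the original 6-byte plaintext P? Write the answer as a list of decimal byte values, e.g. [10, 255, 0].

XOR is its own inverse, so applying the key byte-wise gives the result directly.
3d ^ 21 = 1c
6a ^ 3a = 50
1b ^ df = c4
5b ^ 35 = 6e
2c ^ 7e = 52
94 ^ 87 = 13

[28, 80, 196, 110, 82, 19]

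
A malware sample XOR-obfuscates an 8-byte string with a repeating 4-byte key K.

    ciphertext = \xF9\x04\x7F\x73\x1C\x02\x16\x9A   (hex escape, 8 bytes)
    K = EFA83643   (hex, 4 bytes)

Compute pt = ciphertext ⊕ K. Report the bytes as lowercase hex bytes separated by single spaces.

16 ac 49 30 f3 aa 20 d9

The 4-byte key repeats, so the effective keystream is ef a8 36 43 ef a8 36 43.
byte 0: f9 ⊕ ef = 16
byte 1: 04 ⊕ a8 = ac
byte 2: 7f ⊕ 36 = 49
byte 3: 73 ⊕ 43 = 30
byte 4: 1c ⊕ ef = f3
byte 5: 02 ⊕ a8 = aa
byte 6: 16 ⊕ 36 = 20
byte 7: 9a ⊕ 43 = d9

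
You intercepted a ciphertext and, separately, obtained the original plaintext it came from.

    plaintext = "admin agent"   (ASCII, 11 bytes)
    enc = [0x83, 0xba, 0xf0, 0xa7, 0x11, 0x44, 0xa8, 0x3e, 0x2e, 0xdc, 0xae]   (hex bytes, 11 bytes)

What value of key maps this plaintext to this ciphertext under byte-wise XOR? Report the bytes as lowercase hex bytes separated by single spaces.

e2 de 9d ce 7f 64 c9 59 4b b2 da

Since enc = plaintext ⊕ key, XORing both sides with plaintext gives key = plaintext ⊕ enc.
61 ^ 83 = e2
64 ^ ba = de
6d ^ f0 = 9d
69 ^ a7 = ce
6e ^ 11 = 7f
20 ^ 44 = 64
61 ^ a8 = c9
67 ^ 3e = 59
65 ^ 2e = 4b
6e ^ dc = b2
74 ^ ae = da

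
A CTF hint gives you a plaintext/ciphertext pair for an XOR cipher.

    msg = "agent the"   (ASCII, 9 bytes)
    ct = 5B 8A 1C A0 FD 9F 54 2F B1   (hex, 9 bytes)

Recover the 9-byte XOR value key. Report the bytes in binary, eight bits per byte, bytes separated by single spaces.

Since ct = msg ⊕ key, XORing both sides with msg gives key = msg ⊕ ct.
61 ^ 5b = 3a
67 ^ 8a = ed
65 ^ 1c = 79
6e ^ a0 = ce
74 ^ fd = 89
20 ^ 9f = bf
74 ^ 54 = 20
68 ^ 2f = 47
65 ^ b1 = d4

00111010 11101101 01111001 11001110 10001001 10111111 00100000 01000111 11010100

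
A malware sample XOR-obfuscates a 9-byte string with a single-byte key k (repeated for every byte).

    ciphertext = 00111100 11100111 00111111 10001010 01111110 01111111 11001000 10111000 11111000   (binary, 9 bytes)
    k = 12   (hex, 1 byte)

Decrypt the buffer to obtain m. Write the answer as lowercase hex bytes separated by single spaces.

The 1-byte key repeats, so the effective keystream is 12 12 12 12 12 12 12 12 12.
byte 0:  60 ^  18 =  46
byte 1: 231 ^  18 = 245
byte 2:  63 ^  18 =  45
byte 3: 138 ^  18 = 152
byte 4: 126 ^  18 = 108
byte 5: 127 ^  18 = 109
byte 6: 200 ^  18 = 218
byte 7: 184 ^  18 = 170
byte 8: 248 ^  18 = 234

2e f5 2d 98 6c 6d da aa ea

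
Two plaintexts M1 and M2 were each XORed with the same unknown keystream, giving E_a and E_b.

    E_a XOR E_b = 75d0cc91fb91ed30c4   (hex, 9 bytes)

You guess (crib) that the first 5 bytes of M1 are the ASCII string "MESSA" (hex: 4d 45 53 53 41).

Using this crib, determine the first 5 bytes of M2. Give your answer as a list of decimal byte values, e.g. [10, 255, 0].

Since E_a ⊕ E_b = M1 ⊕ M2, XORing with the guessed M1 bytes yields the corresponding M2 bytes: M2 = (E_a ⊕ E_b) ⊕ M1.
75 XOR 4d = 38
d0 XOR 45 = 95
cc XOR 53 = 9f
91 XOR 53 = c2
fb XOR 41 = ba

[56, 149, 159, 194, 186]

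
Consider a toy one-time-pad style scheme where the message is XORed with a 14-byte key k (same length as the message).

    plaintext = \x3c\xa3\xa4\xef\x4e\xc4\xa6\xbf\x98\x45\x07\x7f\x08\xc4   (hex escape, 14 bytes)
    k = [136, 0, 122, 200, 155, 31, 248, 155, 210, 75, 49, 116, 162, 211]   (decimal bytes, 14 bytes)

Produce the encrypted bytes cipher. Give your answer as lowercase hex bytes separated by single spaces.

b4 a3 de 27 d5 db 5e 24 4a 0e 36 0b aa 17

XOR is its own inverse, so applying the key byte-wise gives the result directly.
byte 0: 3c XOR 88 = b4
byte 1: a3 XOR 00 = a3
byte 2: a4 XOR 7a = de
byte 3: ef XOR c8 = 27
byte 4: 4e XOR 9b = d5
byte 5: c4 XOR 1f = db
byte 6: a6 XOR f8 = 5e
byte 7: bf XOR 9b = 24
byte 8: 98 XOR d2 = 4a
byte 9: 45 XOR 4b = 0e
byte 10: 07 XOR 31 = 36
byte 11: 7f XOR 74 = 0b
byte 12: 08 XOR a2 = aa
byte 13: c4 XOR d3 = 17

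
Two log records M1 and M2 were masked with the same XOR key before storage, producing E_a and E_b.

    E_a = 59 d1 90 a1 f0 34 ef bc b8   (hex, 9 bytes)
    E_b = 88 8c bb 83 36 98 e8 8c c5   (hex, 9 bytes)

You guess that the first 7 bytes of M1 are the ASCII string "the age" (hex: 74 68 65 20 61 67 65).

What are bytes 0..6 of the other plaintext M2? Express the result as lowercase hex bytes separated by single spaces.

a5 35 4e 02 a7 cb 62

First, E_a ⊕ E_b = (M1 ⊕ K) ⊕ (M2 ⊕ K) = M1 ⊕ M2, so the key drops out. Then M2 = (M1 ⊕ M2) ⊕ M1 over the first 7 bytes.
byte 0: (59 ⊕ 88) ⊕ 74 = d1 ⊕ 74 = a5
byte 1: (d1 ⊕ 8c) ⊕ 68 = 5d ⊕ 68 = 35
byte 2: (90 ⊕ bb) ⊕ 65 = 2b ⊕ 65 = 4e
byte 3: (a1 ⊕ 83) ⊕ 20 = 22 ⊕ 20 = 02
byte 4: (f0 ⊕ 36) ⊕ 61 = c6 ⊕ 61 = a7
byte 5: (34 ⊕ 98) ⊕ 67 = ac ⊕ 67 = cb
byte 6: (ef ⊕ e8) ⊕ 65 = 07 ⊕ 65 = 62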